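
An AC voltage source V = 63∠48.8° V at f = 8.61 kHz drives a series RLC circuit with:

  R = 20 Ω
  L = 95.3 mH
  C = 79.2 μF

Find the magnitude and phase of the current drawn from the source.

Step 1 — Angular frequency: ω = 2π·f = 2π·8610 = 5.41e+04 rad/s.
Step 2 — Component impedances:
  R: Z = R = 20 Ω
  L: Z = jωL = j·5.41e+04·0.0953 = 0 + j5156 Ω
  C: Z = 1/(jωC) = -j/(ω·C) = 0 - j0.2334 Ω
Step 3 — Series combination: Z_total = R + L + C = 20 + j5155 Ω = 5155∠89.8° Ω.
Step 4 — Source phasor: V = 63∠48.8° V = 41.5 + j47.4 V.
Step 5 — Ohm's law: I = V / Z_total = (41.5 + j47.4) / (20 + j5155) = 0.009226 - j0.008014 A.
Step 6 — Convert to polar: |I| = 0.01222 A, ∠I = -41.0°.

I = 0.01222∠-41.0° A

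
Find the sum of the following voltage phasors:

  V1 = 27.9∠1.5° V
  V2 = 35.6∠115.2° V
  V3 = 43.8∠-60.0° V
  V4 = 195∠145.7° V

Step 1 — Convert each phasor to rectangular form:
  V1 = 27.9·(cos(1.5°) + j·sin(1.5°)) = 27.89 + j0.7303 V
  V2 = 35.6·(cos(115.2°) + j·sin(115.2°)) = -15.16 + j32.21 V
  V3 = 43.8·(cos(-60.0°) + j·sin(-60.0°)) = 21.9 - j37.93 V
  V4 = 195·(cos(145.7°) + j·sin(145.7°)) = -161.1 + j109.9 V
Step 2 — Sum components: V_total = -126.5 + j104.9 V.
Step 3 — Convert to polar: |V_total| = 164.3 V, ∠V_total = 140.3°.

V_total = 164.3∠140.3° V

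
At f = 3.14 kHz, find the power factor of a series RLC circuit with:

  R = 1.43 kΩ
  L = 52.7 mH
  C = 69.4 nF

Step 1 — Angular frequency: ω = 2π·f = 2π·3140 = 1.973e+04 rad/s.
Step 2 — Component impedances:
  R: Z = R = 1430 Ω
  L: Z = jωL = j·1.973e+04·0.0527 = 0 + j1040 Ω
  C: Z = 1/(jωC) = -j/(ω·C) = 0 - j730.3 Ω
Step 3 — Series combination: Z_total = R + L + C = 1430 + j309.4 Ω = 1463∠12.2° Ω.
Step 4 — Power factor: PF = cos(φ) = Re(Z)/|Z| = 1430/1463 = 0.9774.
Step 5 — Type: Im(Z) = 309.4 ⇒ lagging (phase φ = 12.2°).

PF = 0.9774 (lagging, φ = 12.2°)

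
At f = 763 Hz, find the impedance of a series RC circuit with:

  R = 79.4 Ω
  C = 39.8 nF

Step 1 — Angular frequency: ω = 2π·f = 2π·763 = 4794 rad/s.
Step 2 — Component impedances:
  R: Z = R = 79.4 Ω
  C: Z = 1/(jωC) = -j/(ω·C) = 0 - j5241 Ω
Step 3 — Series combination: Z_total = R + C = 79.4 - j5241 Ω = 5242∠-89.1° Ω.

Z = 79.4 - j5241 Ω = 5242∠-89.1° Ω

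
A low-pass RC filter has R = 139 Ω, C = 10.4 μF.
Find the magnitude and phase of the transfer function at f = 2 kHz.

Step 1 — Angular frequency: ω = 2π·2000 = 1.257e+04 rad/s.
Step 2 — Transfer function: H(jω) = 1/(1 + jωRC).
Step 3 — Denominator: 1 + jωRC = 1 + j·1.257e+04·139·1.04e-05 = 1 + j18.17.
Step 4 — H = 0.003021 - j0.05488.
Step 5 — Magnitude: |H| = 0.05496 (-25.2 dB); phase: φ = -86.8°.

|H| = 0.05496 (-25.2 dB), φ = -86.8°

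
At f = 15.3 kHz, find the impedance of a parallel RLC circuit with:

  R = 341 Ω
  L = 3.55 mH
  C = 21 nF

Step 1 — Angular frequency: ω = 2π·f = 2π·1.53e+04 = 9.613e+04 rad/s.
Step 2 — Component impedances:
  R: Z = R = 341 Ω
  L: Z = jωL = j·9.613e+04·0.00355 = 0 + j341.3 Ω
  C: Z = 1/(jωC) = -j/(ω·C) = 0 - j495.3 Ω
Step 3 — Parallel combination: 1/Z_total = 1/R + 1/L + 1/C; Z_total = 311 + j96.65 Ω = 325.6∠17.3° Ω.

Z = 311 + j96.65 Ω = 325.6∠17.3° Ω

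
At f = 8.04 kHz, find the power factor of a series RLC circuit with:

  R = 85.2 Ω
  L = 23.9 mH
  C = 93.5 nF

Step 1 — Angular frequency: ω = 2π·f = 2π·8040 = 5.052e+04 rad/s.
Step 2 — Component impedances:
  R: Z = R = 85.2 Ω
  L: Z = jωL = j·5.052e+04·0.0239 = 0 + j1207 Ω
  C: Z = 1/(jωC) = -j/(ω·C) = 0 - j211.7 Ω
Step 3 — Series combination: Z_total = R + L + C = 85.2 + j995.6 Ω = 999.3∠85.1° Ω.
Step 4 — Power factor: PF = cos(φ) = Re(Z)/|Z| = 85.2/999.3 = 0.08526.
Step 5 — Type: Im(Z) = 995.6 ⇒ lagging (phase φ = 85.1°).

PF = 0.08526 (lagging, φ = 85.1°)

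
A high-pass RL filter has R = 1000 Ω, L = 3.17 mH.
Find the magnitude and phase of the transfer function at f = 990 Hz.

Step 1 — Angular frequency: ω = 2π·990 = 6220 rad/s.
Step 2 — Transfer function: H(jω) = jωL/(R + jωL).
Step 3 — Numerator jωL = j·19.72; denominator R + jωL = 1000 + j19.72.
Step 4 — H = 0.0003887 + j0.01971.
Step 5 — Magnitude: |H| = 0.01971 (-34.1 dB); phase: φ = 88.9°.

|H| = 0.01971 (-34.1 dB), φ = 88.9°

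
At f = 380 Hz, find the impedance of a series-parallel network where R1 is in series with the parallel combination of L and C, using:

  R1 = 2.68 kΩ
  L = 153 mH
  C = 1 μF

Step 1 — Angular frequency: ω = 2π·f = 2π·380 = 2388 rad/s.
Step 2 — Component impedances:
  R1: Z = R = 2680 Ω
  L: Z = jωL = j·2388·0.153 = 0 + j365.3 Ω
  C: Z = 1/(jωC) = -j/(ω·C) = 0 - j418.8 Ω
Step 3 — Parallel branch: L || C = 1/(1/L + 1/C) = 0 + j2859 Ω.
Step 4 — Series with R1: Z_total = R1 + (L || C) = 2680 + j2859 Ω = 3918∠46.8° Ω.

Z = 2680 + j2859 Ω = 3918∠46.8° Ω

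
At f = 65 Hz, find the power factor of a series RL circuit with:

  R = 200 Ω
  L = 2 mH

Step 1 — Angular frequency: ω = 2π·f = 2π·65 = 408.4 rad/s.
Step 2 — Component impedances:
  R: Z = R = 200 Ω
  L: Z = jωL = j·408.4·0.002 = 0 + j0.8168 Ω
Step 3 — Series combination: Z_total = R + L = 200 + j0.8168 Ω = 200∠0.2° Ω.
Step 4 — Power factor: PF = cos(φ) = Re(Z)/|Z| = 200/200 = 1.
Step 5 — Type: Im(Z) = 0.8168 ⇒ lagging (phase φ = 0.2°).

PF = 1 (lagging, φ = 0.2°)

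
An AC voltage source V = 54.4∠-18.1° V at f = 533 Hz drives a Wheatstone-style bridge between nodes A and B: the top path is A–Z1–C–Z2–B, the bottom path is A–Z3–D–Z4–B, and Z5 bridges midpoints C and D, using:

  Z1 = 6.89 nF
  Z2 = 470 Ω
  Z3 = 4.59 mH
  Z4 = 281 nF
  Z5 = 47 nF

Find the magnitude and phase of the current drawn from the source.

Step 1 — Angular frequency: ω = 2π·f = 2π·533 = 3349 rad/s.
Step 2 — Component impedances:
  Z1: Z = 1/(jωC) = -j/(ω·C) = 0 - j4.334e+04 Ω
  Z2: Z = R = 470 Ω
  Z3: Z = jωL = j·3349·0.00459 = 0 + j15.37 Ω
  Z4: Z = 1/(jωC) = -j/(ω·C) = 0 - j1063 Ω
  Z5: Z = 1/(jωC) = -j/(ω·C) = 0 - j6353 Ω
Step 3 — Bridge requires nodal analysis (the Z5 bridge couples midpoints C and D, so the two paths cannot be reduced to a simple series/parallel combination). Setting node B to ground and injecting 1 A at node A, the 3-node admittance system at A, C, D solves to V_A = Z_AB = 12.07 - j877.8 Ω = 877.8∠-89.2° Ω.
Step 4 — Source phasor: V = 54.4∠-18.1° V = 51.71 - j16.9 V.
Step 5 — Ohm's law: I = V / Z_total = (51.71 - j16.9) / (12.07 - j877.8) = 0.02006 + j0.05863 A.
Step 6 — Convert to polar: |I| = 0.06197 A, ∠I = 71.1°.

I = 0.06197∠71.1° A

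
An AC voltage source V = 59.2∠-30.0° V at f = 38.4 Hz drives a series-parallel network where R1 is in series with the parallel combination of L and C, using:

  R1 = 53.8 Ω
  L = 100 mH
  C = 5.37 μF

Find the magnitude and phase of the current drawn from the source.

Step 1 — Angular frequency: ω = 2π·f = 2π·38.4 = 241.3 rad/s.
Step 2 — Component impedances:
  R1: Z = R = 53.8 Ω
  L: Z = jωL = j·241.3·0.1 = 0 + j24.13 Ω
  C: Z = 1/(jωC) = -j/(ω·C) = 0 - j771.8 Ω
Step 3 — Parallel branch: L || C = 1/(1/L + 1/C) = 0 + j24.91 Ω.
Step 4 — Series with R1: Z_total = R1 + (L || C) = 53.8 + j24.91 Ω = 59.29∠24.8° Ω.
Step 5 — Source phasor: V = 59.2∠-30.0° V = 51.27 - j29.6 V.
Step 6 — Ohm's law: I = V / Z_total = (51.27 - j29.6) / (53.8 + j24.91) = 0.575 - j0.8164 A.
Step 7 — Convert to polar: |I| = 0.9986 A, ∠I = -54.8°.

I = 0.9986∠-54.8° A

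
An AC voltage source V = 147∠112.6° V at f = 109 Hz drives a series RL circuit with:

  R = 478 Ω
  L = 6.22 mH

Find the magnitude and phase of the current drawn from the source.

Step 1 — Angular frequency: ω = 2π·f = 2π·109 = 684.9 rad/s.
Step 2 — Component impedances:
  R: Z = R = 478 Ω
  L: Z = jωL = j·684.9·0.00622 = 0 + j4.26 Ω
Step 3 — Series combination: Z_total = R + L = 478 + j4.26 Ω = 478∠0.5° Ω.
Step 4 — Source phasor: V = 147∠112.6° V = -56.49 + j135.7 V.
Step 5 — Ohm's law: I = V / Z_total = (-56.49 + j135.7) / (478 + j4.26) = -0.1156 + j0.2849 A.
Step 6 — Convert to polar: |I| = 0.3075 A, ∠I = 112.1°.

I = 0.3075∠112.1° A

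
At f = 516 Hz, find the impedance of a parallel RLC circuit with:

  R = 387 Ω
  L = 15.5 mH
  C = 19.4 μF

Step 1 — Angular frequency: ω = 2π·f = 2π·516 = 3242 rad/s.
Step 2 — Component impedances:
  R: Z = R = 387 Ω
  L: Z = jωL = j·3242·0.0155 = 0 + j50.25 Ω
  C: Z = 1/(jωC) = -j/(ω·C) = 0 - j15.9 Ω
Step 3 — Parallel combination: 1/Z_total = 1/R + 1/L + 1/C; Z_total = 1.393 - j23.17 Ω = 23.22∠-86.6° Ω.

Z = 1.393 - j23.17 Ω = 23.22∠-86.6° Ω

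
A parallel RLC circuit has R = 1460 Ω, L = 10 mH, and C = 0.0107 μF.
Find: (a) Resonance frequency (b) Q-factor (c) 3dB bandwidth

Step 1 — Resonance: ω₀ = 1/√(LC) = 1/√(0.01·1.07e-08) = 9.667e+04 rad/s.
Step 2 — f₀ = ω₀/(2π) = 1.539e+04 Hz.
Step 3 — Parallel Q: Q = R/(ω₀L) = 1460/(9.667e+04·0.01) = 1.51.
Step 4 — Bandwidth: Δω = ω₀/Q = 6.401e+04 rad/s; BW = Δω/(2π) = 1.019e+04 Hz.

(a) f₀ = 1.539e+04 Hz  (b) Q = 1.51  (c) BW = 1.019e+04 Hz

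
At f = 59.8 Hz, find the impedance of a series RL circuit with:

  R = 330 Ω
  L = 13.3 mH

Step 1 — Angular frequency: ω = 2π·f = 2π·59.8 = 375.7 rad/s.
Step 2 — Component impedances:
  R: Z = R = 330 Ω
  L: Z = jωL = j·375.7·0.0133 = 0 + j4.997 Ω
Step 3 — Series combination: Z_total = R + L = 330 + j4.997 Ω = 330∠0.9° Ω.

Z = 330 + j4.997 Ω = 330∠0.9° Ω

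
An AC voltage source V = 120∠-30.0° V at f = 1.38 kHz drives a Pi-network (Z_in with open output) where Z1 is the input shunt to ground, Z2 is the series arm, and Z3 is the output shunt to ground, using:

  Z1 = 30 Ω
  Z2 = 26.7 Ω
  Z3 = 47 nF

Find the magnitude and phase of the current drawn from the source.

Step 1 — Angular frequency: ω = 2π·f = 2π·1380 = 8671 rad/s.
Step 2 — Component impedances:
  Z1: Z = R = 30 Ω
  Z2: Z = R = 26.7 Ω
  Z3: Z = 1/(jωC) = -j/(ω·C) = 0 - j2454 Ω
Step 3 — With open output, the series arm Z2 and the output shunt Z3 appear in series to ground: Z2 + Z3 = 26.7 - j2454 Ω.
Step 4 — Parallel with input shunt Z1: Z_in = Z1 || (Z2 + Z3) = 29.99 - j0.3666 Ω = 29.99∠-0.7° Ω.
Step 5 — Source phasor: V = 120∠-30.0° V = 103.9 - j60 V.
Step 6 — Ohm's law: I = V / Z_total = (103.9 - j60) / (29.99 - j0.3666) = 3.489 - j1.958 A.
Step 7 — Convert to polar: |I| = 4.001 A, ∠I = -29.3°.

I = 4.001∠-29.3° A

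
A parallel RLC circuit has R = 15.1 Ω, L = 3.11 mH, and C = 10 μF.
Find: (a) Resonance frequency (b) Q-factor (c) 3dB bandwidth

Step 1 — Resonance: ω₀ = 1/√(LC) = 1/√(0.00311·1e-05) = 5670 rad/s.
Step 2 — f₀ = ω₀/(2π) = 902.5 Hz.
Step 3 — Parallel Q: Q = R/(ω₀L) = 15.1/(5670·0.00311) = 0.8562.
Step 4 — Bandwidth: Δω = ω₀/Q = 6623 rad/s; BW = Δω/(2π) = 1054 Hz.

(a) f₀ = 902.5 Hz  (b) Q = 0.8562  (c) BW = 1054 Hz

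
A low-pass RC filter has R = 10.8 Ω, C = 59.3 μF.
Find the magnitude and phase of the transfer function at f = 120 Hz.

Step 1 — Angular frequency: ω = 2π·120 = 754 rad/s.
Step 2 — Transfer function: H(jω) = 1/(1 + jωRC).
Step 3 — Denominator: 1 + jωRC = 1 + j·754·10.8·5.93e-05 = 1 + j0.4829.
Step 4 — H = 0.8109 - j0.3916.
Step 5 — Magnitude: |H| = 0.9005 (-0.9 dB); phase: φ = -25.8°.

|H| = 0.9005 (-0.9 dB), φ = -25.8°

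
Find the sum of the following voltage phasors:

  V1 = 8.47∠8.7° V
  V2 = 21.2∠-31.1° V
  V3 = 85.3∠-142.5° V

Step 1 — Convert each phasor to rectangular form:
  V1 = 8.47·(cos(8.7°) + j·sin(8.7°)) = 8.373 + j1.281 V
  V2 = 21.2·(cos(-31.1°) + j·sin(-31.1°)) = 18.15 - j10.95 V
  V3 = 85.3·(cos(-142.5°) + j·sin(-142.5°)) = -67.67 - j51.93 V
Step 2 — Sum components: V_total = -41.15 - j61.6 V.
Step 3 — Convert to polar: |V_total| = 74.08 V, ∠V_total = -123.7°.

V_total = 74.08∠-123.7° V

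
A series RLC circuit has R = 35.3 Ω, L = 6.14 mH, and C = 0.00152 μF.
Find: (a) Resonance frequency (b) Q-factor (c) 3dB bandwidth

Step 1 — Resonance: ω₀ = 1/√(LC) = 1/√(0.00614·1.52e-09) = 3.273e+05 rad/s.
Step 2 — f₀ = ω₀/(2π) = 5.21e+04 Hz.
Step 3 — Series Q: Q = ω₀L/R = 3.273e+05·0.00614/35.3 = 56.94.
Step 4 — Bandwidth: Δω = ω₀/Q = 5749 rad/s; BW = Δω/(2π) = 915 Hz.

(a) f₀ = 5.21e+04 Hz  (b) Q = 56.94  (c) BW = 915 Hz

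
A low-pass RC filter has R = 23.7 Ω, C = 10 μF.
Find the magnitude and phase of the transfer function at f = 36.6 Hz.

Step 1 — Angular frequency: ω = 2π·36.6 = 230 rad/s.
Step 2 — Transfer function: H(jω) = 1/(1 + jωRC).
Step 3 — Denominator: 1 + jωRC = 1 + j·230·23.7·1e-05 = 1 + j0.0545.
Step 4 — H = 0.997 - j0.05434.
Step 5 — Magnitude: |H| = 0.9985 (-0.0 dB); phase: φ = -3.1°.

|H| = 0.9985 (-0.0 dB), φ = -3.1°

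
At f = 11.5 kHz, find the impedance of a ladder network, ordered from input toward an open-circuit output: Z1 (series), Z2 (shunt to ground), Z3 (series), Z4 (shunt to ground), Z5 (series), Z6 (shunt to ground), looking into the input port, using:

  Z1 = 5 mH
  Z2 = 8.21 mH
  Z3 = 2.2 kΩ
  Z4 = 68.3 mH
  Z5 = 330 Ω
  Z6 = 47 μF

Step 1 — Angular frequency: ω = 2π·f = 2π·1.15e+04 = 7.226e+04 rad/s.
Step 2 — Component impedances:
  Z1: Z = jωL = j·7.226e+04·0.005 = 0 + j361.3 Ω
  Z2: Z = jωL = j·7.226e+04·0.00821 = 0 + j593.2 Ω
  Z3: Z = R = 2200 Ω
  Z4: Z = jωL = j·7.226e+04·0.0683 = 0 + j4935 Ω
  Z5: Z = R = 330 Ω
  Z6: Z = 1/(jωC) = -j/(ω·C) = 0 - j0.2945 Ω
Step 3 — Ladder network (open output): work backward from the far end, alternating series and parallel combinations. Z_in = 131.4 + j922.6 Ω = 931.9∠81.9° Ω.

Z = 131.4 + j922.6 Ω = 931.9∠81.9° Ω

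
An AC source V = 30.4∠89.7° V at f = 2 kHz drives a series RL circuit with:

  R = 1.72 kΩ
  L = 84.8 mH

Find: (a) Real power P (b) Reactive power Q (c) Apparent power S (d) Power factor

Step 1 — Angular frequency: ω = 2π·f = 2π·2000 = 1.257e+04 rad/s.
Step 2 — Component impedances:
  R: Z = R = 1720 Ω
  L: Z = jωL = j·1.257e+04·0.0848 = 0 + j1066 Ω
Step 3 — Series combination: Z_total = R + L = 1720 + j1066 Ω = 2023∠31.8° Ω.
Step 4 — Source phasor: V = 30.4∠89.7° V = 0.1592 + j30.4 V.
Step 5 — Current: I = V / Z = 0.00798 + j0.01273 A = 0.01502∠57.9° A.
Step 6 — Complex power: S = V·I* = 0.3883 + j0.2406 VA.
Step 7 — Real power: P = Re(S) = 0.3883 W.
Step 8 — Reactive power: Q = Im(S) = 0.2406 VAR.
Step 9 — Apparent power: |S| = 0.4567 VA.
Step 10 — Power factor: PF = P/|S| = 0.8501 (lagging).

(a) P = 0.3883 W  (b) Q = 0.2406 VAR  (c) S = 0.4567 VA  (d) PF = 0.8501 (lagging)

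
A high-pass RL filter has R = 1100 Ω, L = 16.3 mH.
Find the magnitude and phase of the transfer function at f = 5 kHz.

Step 1 — Angular frequency: ω = 2π·5000 = 3.142e+04 rad/s.
Step 2 — Transfer function: H(jω) = jωL/(R + jωL).
Step 3 — Numerator jωL = j·512.1; denominator R + jωL = 1100 + j512.1.
Step 4 — H = 0.1781 + j0.3826.
Step 5 — Magnitude: |H| = 0.422 (-7.5 dB); phase: φ = 65.0°.

|H| = 0.422 (-7.5 dB), φ = 65.0°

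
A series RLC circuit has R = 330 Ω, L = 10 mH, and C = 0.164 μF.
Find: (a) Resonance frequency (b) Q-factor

Step 1 — Resonance condition Im(Z)=0 gives ω₀ = 1/√(LC).
Step 2 — ω₀ = 1/√(0.01·1.64e-07) = 2.469e+04 rad/s.
Step 3 — f₀ = ω₀/(2π) = 3930 Hz.
Step 4 — Series Q: Q = ω₀L/R = 2.469e+04·0.01/330 = 0.7483.

(a) f₀ = 3930 Hz  (b) Q = 0.7483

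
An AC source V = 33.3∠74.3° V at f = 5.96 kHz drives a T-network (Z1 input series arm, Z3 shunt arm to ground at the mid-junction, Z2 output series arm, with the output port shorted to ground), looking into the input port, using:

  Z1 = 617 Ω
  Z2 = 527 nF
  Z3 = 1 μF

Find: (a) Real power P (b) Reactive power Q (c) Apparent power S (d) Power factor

Step 1 — Angular frequency: ω = 2π·f = 2π·5960 = 3.745e+04 rad/s.
Step 2 — Component impedances:
  Z1: Z = R = 617 Ω
  Z2: Z = 1/(jωC) = -j/(ω·C) = 0 - j50.67 Ω
  Z3: Z = 1/(jωC) = -j/(ω·C) = 0 - j26.7 Ω
Step 3 — With the output port shorted to ground, the output series arm Z2 runs from the junction to ground; the shunt arm Z3 also runs from the junction to ground. They appear in parallel: Z3 || Z2 = 0 - j17.49 Ω.
Step 4 — Series with input arm Z1: Z_in = Z1 + (Z3 || Z2) = 617 - j17.49 Ω = 617.2∠-1.6° Ω.
Step 5 — Source phasor: V = 33.3∠74.3° V = 9.011 + j32.06 V.
Step 6 — Current: I = V / Z = 0.01312 + j0.05233 A = 0.05395∠75.9° A.
Step 7 — Complex power: S = V·I* = 1.796 - j0.0509 VA.
Step 8 — Real power: P = Re(S) = 1.796 W.
Step 9 — Reactive power: Q = Im(S) = -0.0509 VAR.
Step 10 — Apparent power: |S| = 1.797 VA.
Step 11 — Power factor: PF = P/|S| = 0.9996 (leading).

(a) P = 1.796 W  (b) Q = -0.0509 VAR  (c) S = 1.797 VA  (d) PF = 0.9996 (leading)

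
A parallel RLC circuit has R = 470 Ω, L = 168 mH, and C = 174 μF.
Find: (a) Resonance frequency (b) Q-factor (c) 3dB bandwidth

Step 1 — Resonance: ω₀ = 1/√(LC) = 1/√(0.168·0.000174) = 185 rad/s.
Step 2 — f₀ = ω₀/(2π) = 29.44 Hz.
Step 3 — Parallel Q: Q = R/(ω₀L) = 470/(185·0.168) = 15.13.
Step 4 — Bandwidth: Δω = ω₀/Q = 12.23 rad/s; BW = Δω/(2π) = 1.946 Hz.

(a) f₀ = 29.44 Hz  (b) Q = 15.13  (c) BW = 1.946 Hz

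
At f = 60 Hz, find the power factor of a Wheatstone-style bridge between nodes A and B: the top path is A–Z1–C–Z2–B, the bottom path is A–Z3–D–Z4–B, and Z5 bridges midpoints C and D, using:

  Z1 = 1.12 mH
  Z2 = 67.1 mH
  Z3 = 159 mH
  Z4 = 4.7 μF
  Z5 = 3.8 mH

Step 1 — Angular frequency: ω = 2π·f = 2π·60 = 377 rad/s.
Step 2 — Component impedances:
  Z1: Z = jωL = j·377·0.00112 = 0 + j0.4222 Ω
  Z2: Z = jωL = j·377·0.0671 = 0 + j25.3 Ω
  Z3: Z = jωL = j·377·0.159 = 0 + j59.94 Ω
  Z4: Z = 1/(jωC) = -j/(ω·C) = 0 - j564.4 Ω
  Z5: Z = jωL = j·377·0.0038 = 0 + j1.433 Ω
Step 3 — Bridge requires nodal analysis (the Z5 bridge couples midpoints C and D, so the two paths cannot be reduced to a simple series/parallel combination). Setting node B to ground and injecting 1 A at node A, the 3-node admittance system at A, C, D solves to V_A = Z_AB = 0 + j26.91 Ω = 26.91∠90.0° Ω.
Step 4 — Power factor: PF = cos(φ) = Re(Z)/|Z| = 0/26.91 = 0.
Step 5 — Type: Im(Z) = 26.91 ⇒ lagging (phase φ = 90.0°).

PF = 0 (lagging, φ = 90.0°)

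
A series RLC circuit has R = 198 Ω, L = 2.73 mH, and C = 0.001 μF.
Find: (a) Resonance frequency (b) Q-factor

Step 1 — Resonance condition Im(Z)=0 gives ω₀ = 1/√(LC).
Step 2 — ω₀ = 1/√(0.00273·1e-09) = 6.052e+05 rad/s.
Step 3 — f₀ = ω₀/(2π) = 9.632e+04 Hz.
Step 4 — Series Q: Q = ω₀L/R = 6.052e+05·0.00273/198 = 8.345.

(a) f₀ = 9.632e+04 Hz  (b) Q = 8.345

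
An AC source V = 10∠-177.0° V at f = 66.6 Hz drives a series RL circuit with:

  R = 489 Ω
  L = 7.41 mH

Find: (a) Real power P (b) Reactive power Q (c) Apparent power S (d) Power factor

Step 1 — Angular frequency: ω = 2π·f = 2π·66.6 = 418.5 rad/s.
Step 2 — Component impedances:
  R: Z = R = 489 Ω
  L: Z = jωL = j·418.5·0.00741 = 0 + j3.101 Ω
Step 3 — Series combination: Z_total = R + L = 489 + j3.101 Ω = 489∠0.4° Ω.
Step 4 — Source phasor: V = 10∠-177.0° V = -9.986 - j0.5234 V.
Step 5 — Current: I = V / Z = -0.02043 - j0.0009407 A = 0.02045∠-177.4° A.
Step 6 — Complex power: S = V·I* = 0.2045 + j0.001297 VA.
Step 7 — Real power: P = Re(S) = 0.2045 W.
Step 8 — Reactive power: Q = Im(S) = 0.001297 VAR.
Step 9 — Apparent power: |S| = 0.2045 VA.
Step 10 — Power factor: PF = P/|S| = 1 (lagging).

(a) P = 0.2045 W  (b) Q = 0.001297 VAR  (c) S = 0.2045 VA  (d) PF = 1 (lagging)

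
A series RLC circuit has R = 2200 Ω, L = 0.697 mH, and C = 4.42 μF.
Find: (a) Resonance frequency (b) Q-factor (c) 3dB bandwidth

Step 1 — Resonance: ω₀ = 1/√(LC) = 1/√(0.000697·4.42e-06) = 1.802e+04 rad/s.
Step 2 — f₀ = ω₀/(2π) = 2867 Hz.
Step 3 — Series Q: Q = ω₀L/R = 1.802e+04·0.000697/2200 = 0.005708.
Step 4 — Bandwidth: Δω = ω₀/Q = 3.156e+06 rad/s; BW = Δω/(2π) = 5.024e+05 Hz.

(a) f₀ = 2867 Hz  (b) Q = 0.005708  (c) BW = 5.024e+05 Hz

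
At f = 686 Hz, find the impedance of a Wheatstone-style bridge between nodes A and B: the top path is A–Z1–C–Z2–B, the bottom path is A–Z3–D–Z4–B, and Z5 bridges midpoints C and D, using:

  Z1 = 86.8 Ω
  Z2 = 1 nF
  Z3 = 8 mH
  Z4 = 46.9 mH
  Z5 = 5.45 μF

Step 1 — Angular frequency: ω = 2π·f = 2π·686 = 4310 rad/s.
Step 2 — Component impedances:
  Z1: Z = R = 86.8 Ω
  Z2: Z = 1/(jωC) = -j/(ω·C) = 0 - j2.32e+05 Ω
  Z3: Z = jωL = j·4310·0.008 = 0 + j34.48 Ω
  Z4: Z = jωL = j·4310·0.0469 = 0 + j202.2 Ω
  Z5: Z = 1/(jωC) = -j/(ω·C) = 0 - j42.57 Ω
Step 3 — Bridge requires nodal analysis (the Z5 bridge couples midpoints C and D, so the two paths cannot be reduced to a simple series/parallel combination). Setting node B to ground and injecting 1 A at node A, the 3-node admittance system at A, C, D solves to V_A = Z_AB = 13.61 + j238.1 Ω = 238.5∠86.7° Ω.

Z = 13.61 + j238.1 Ω = 238.5∠86.7° Ω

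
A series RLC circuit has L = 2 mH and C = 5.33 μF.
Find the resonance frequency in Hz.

Step 1 — Resonance condition Im(Z)=0 gives ω₀ = 1/√(LC).
Step 2 — ω₀ = 1/√(0.002·5.33e-06) = 9685 rad/s.
Step 3 — f₀ = ω₀/(2π) = 1541 Hz.

f₀ = 1541 Hz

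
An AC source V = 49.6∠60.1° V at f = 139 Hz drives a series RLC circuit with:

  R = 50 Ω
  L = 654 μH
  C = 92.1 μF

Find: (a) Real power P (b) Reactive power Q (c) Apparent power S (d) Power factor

Step 1 — Angular frequency: ω = 2π·f = 2π·139 = 873.4 rad/s.
Step 2 — Component impedances:
  R: Z = R = 50 Ω
  L: Z = jωL = j·873.4·0.000654 = 0 + j0.5712 Ω
  C: Z = 1/(jωC) = -j/(ω·C) = 0 - j12.43 Ω
Step 3 — Series combination: Z_total = R + L + C = 50 - j11.86 Ω = 51.39∠-13.3° Ω.
Step 4 — Source phasor: V = 49.6∠60.1° V = 24.72 + j43 V.
Step 5 — Current: I = V / Z = 0.275 + j0.9252 A = 0.9652∠73.4° A.
Step 6 — Complex power: S = V·I* = 46.58 - j11.05 VA.
Step 7 — Real power: P = Re(S) = 46.58 W.
Step 8 — Reactive power: Q = Im(S) = -11.05 VAR.
Step 9 — Apparent power: |S| = 47.87 VA.
Step 10 — Power factor: PF = P/|S| = 0.973 (leading).

(a) P = 46.58 W  (b) Q = -11.05 VAR  (c) S = 47.87 VA  (d) PF = 0.973 (leading)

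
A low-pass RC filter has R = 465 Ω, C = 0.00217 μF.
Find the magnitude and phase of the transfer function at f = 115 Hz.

Step 1 — Angular frequency: ω = 2π·115 = 722.6 rad/s.
Step 2 — Transfer function: H(jω) = 1/(1 + jωRC).
Step 3 — Denominator: 1 + jωRC = 1 + j·722.6·465·2.17e-09 = 1 + j0.0007291.
Step 4 — H = 1 - j0.0007291.
Step 5 — Magnitude: |H| = 1 (-0.0 dB); phase: φ = -0.0°.

|H| = 1 (-0.0 dB), φ = -0.0°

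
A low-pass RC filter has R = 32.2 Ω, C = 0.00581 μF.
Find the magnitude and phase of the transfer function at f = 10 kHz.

Step 1 — Angular frequency: ω = 2π·1e+04 = 6.283e+04 rad/s.
Step 2 — Transfer function: H(jω) = 1/(1 + jωRC).
Step 3 — Denominator: 1 + jωRC = 1 + j·6.283e+04·32.2·5.81e-09 = 1 + j0.01175.
Step 4 — H = 0.9999 - j0.01175.
Step 5 — Magnitude: |H| = 0.9999 (-0.0 dB); phase: φ = -0.7°.

|H| = 0.9999 (-0.0 dB), φ = -0.7°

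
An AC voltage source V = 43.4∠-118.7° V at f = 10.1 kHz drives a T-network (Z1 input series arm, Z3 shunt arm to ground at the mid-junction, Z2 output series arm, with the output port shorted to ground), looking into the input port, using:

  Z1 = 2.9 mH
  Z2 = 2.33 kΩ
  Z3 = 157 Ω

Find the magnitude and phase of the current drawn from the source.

Step 1 — Angular frequency: ω = 2π·f = 2π·1.01e+04 = 6.346e+04 rad/s.
Step 2 — Component impedances:
  Z1: Z = jωL = j·6.346e+04·0.0029 = 0 + j184 Ω
  Z2: Z = R = 2330 Ω
  Z3: Z = R = 157 Ω
Step 3 — With the output port shorted to ground, the output series arm Z2 runs from the junction to ground; the shunt arm Z3 also runs from the junction to ground. They appear in parallel: Z3 || Z2 = 147.1 Ω.
Step 4 — Series with input arm Z1: Z_in = Z1 + (Z3 || Z2) = 147.1 + j184 Ω = 235.6∠51.4° Ω.
Step 5 — Source phasor: V = 43.4∠-118.7° V = -20.84 - j38.07 V.
Step 6 — Ohm's law: I = V / Z_total = (-20.84 - j38.07) / (147.1 + j184) = -0.1815 - j0.03178 A.
Step 7 — Convert to polar: |I| = 0.1842 A, ∠I = -170.1°.

I = 0.1842∠-170.1° A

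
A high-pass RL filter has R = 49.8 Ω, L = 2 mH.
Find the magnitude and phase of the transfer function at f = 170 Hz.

Step 1 — Angular frequency: ω = 2π·170 = 1068 rad/s.
Step 2 — Transfer function: H(jω) = jωL/(R + jωL).
Step 3 — Numerator jωL = j·2.136; denominator R + jωL = 49.8 + j2.136.
Step 4 — H = 0.001837 + j0.04282.
Step 5 — Magnitude: |H| = 0.04286 (-27.4 dB); phase: φ = 87.5°.

|H| = 0.04286 (-27.4 dB), φ = 87.5°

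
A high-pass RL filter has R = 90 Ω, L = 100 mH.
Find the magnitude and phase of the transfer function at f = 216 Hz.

Step 1 — Angular frequency: ω = 2π·216 = 1357 rad/s.
Step 2 — Transfer function: H(jω) = jωL/(R + jωL).
Step 3 — Numerator jωL = j·135.7; denominator R + jωL = 90 + j135.7.
Step 4 — H = 0.6946 + j0.4606.
Step 5 — Magnitude: |H| = 0.8334 (-1.6 dB); phase: φ = 33.6°.

|H| = 0.8334 (-1.6 dB), φ = 33.6°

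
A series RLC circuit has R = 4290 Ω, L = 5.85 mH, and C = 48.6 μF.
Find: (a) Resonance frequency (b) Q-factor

Step 1 — Resonance condition Im(Z)=0 gives ω₀ = 1/√(LC).
Step 2 — ω₀ = 1/√(0.00585·4.86e-05) = 1875 rad/s.
Step 3 — f₀ = ω₀/(2π) = 298.5 Hz.
Step 4 — Series Q: Q = ω₀L/R = 1875·0.00585/4290 = 0.002557.

(a) f₀ = 298.5 Hz  (b) Q = 0.002557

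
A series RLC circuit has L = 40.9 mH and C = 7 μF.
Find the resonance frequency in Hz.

Step 1 — Resonance condition Im(Z)=0 gives ω₀ = 1/√(LC).
Step 2 — ω₀ = 1/√(0.0409·7e-06) = 1869 rad/s.
Step 3 — f₀ = ω₀/(2π) = 297.4 Hz.

f₀ = 297.4 Hz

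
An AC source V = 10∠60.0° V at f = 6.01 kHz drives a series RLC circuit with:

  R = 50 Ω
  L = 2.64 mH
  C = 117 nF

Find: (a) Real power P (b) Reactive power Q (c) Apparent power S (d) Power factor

Step 1 — Angular frequency: ω = 2π·f = 2π·6010 = 3.776e+04 rad/s.
Step 2 — Component impedances:
  R: Z = R = 50 Ω
  L: Z = jωL = j·3.776e+04·0.00264 = 0 + j99.69 Ω
  C: Z = 1/(jωC) = -j/(ω·C) = 0 - j226.3 Ω
Step 3 — Series combination: Z_total = R + L + C = 50 - j126.6 Ω = 136.2∠-68.5° Ω.
Step 4 — Source phasor: V = 10∠60.0° V = 5 + j8.66 V.
Step 5 — Current: I = V / Z = -0.04568 + j0.05751 A = 0.07344∠128.5° A.
Step 6 — Complex power: S = V·I* = 0.2697 - j0.6831 VA.
Step 7 — Real power: P = Re(S) = 0.2697 W.
Step 8 — Reactive power: Q = Im(S) = -0.6831 VAR.
Step 9 — Apparent power: |S| = 0.7344 VA.
Step 10 — Power factor: PF = P/|S| = 0.3672 (leading).

(a) P = 0.2697 W  (b) Q = -0.6831 VAR  (c) S = 0.7344 VA  (d) PF = 0.3672 (leading)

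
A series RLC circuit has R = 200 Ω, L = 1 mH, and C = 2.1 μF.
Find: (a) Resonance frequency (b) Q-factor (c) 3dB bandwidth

Step 1 — Resonance condition Im(Z)=0 gives ω₀ = 1/√(LC).
Step 2 — ω₀ = 1/√(0.001·2.1e-06) = 2.182e+04 rad/s.
Step 3 — f₀ = ω₀/(2π) = 3473 Hz.
Step 4 — Series Q: Q = ω₀L/R = 2.182e+04·0.001/200 = 0.1091.
Step 5 — 3dB bandwidth: Δω = ω₀/Q = 2e+05 rad/s; BW = Δω/(2π) = 3.183e+04 Hz.

(a) f₀ = 3473 Hz  (b) Q = 0.1091  (c) BW = 3.183e+04 Hz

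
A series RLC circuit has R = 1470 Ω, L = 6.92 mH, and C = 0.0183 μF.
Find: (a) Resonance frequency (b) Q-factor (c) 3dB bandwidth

Step 1 — Resonance: ω₀ = 1/√(LC) = 1/√(0.00692·1.83e-08) = 8.886e+04 rad/s.
Step 2 — f₀ = ω₀/(2π) = 1.414e+04 Hz.
Step 3 — Series Q: Q = ω₀L/R = 8.886e+04·0.00692/1470 = 0.4183.
Step 4 — Bandwidth: Δω = ω₀/Q = 2.124e+05 rad/s; BW = Δω/(2π) = 3.381e+04 Hz.

(a) f₀ = 1.414e+04 Hz  (b) Q = 0.4183  (c) BW = 3.381e+04 Hz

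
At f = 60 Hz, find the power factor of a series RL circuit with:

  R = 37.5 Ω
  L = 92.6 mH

Step 1 — Angular frequency: ω = 2π·f = 2π·60 = 377 rad/s.
Step 2 — Component impedances:
  R: Z = R = 37.5 Ω
  L: Z = jωL = j·377·0.0926 = 0 + j34.91 Ω
Step 3 — Series combination: Z_total = R + L = 37.5 + j34.91 Ω = 51.23∠43.0° Ω.
Step 4 — Power factor: PF = cos(φ) = Re(Z)/|Z| = 37.5/51.234 = 0.7319.
Step 5 — Type: Im(Z) = 34.91 ⇒ lagging (phase φ = 43.0°).

PF = 0.7319 (lagging, φ = 43.0°)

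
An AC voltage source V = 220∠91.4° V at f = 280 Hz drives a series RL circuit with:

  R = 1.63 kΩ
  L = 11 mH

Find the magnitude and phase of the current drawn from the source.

Step 1 — Angular frequency: ω = 2π·f = 2π·280 = 1759 rad/s.
Step 2 — Component impedances:
  R: Z = R = 1630 Ω
  L: Z = jωL = j·1759·0.011 = 0 + j19.35 Ω
Step 3 — Series combination: Z_total = R + L = 1630 + j19.35 Ω = 1630∠0.7° Ω.
Step 4 — Source phasor: V = 220∠91.4° V = -5.375 + j219.9 V.
Step 5 — Ohm's law: I = V / Z_total = (-5.375 + j219.9) / (1630 + j19.35) = -0.001695 + j0.1349 A.
Step 6 — Convert to polar: |I| = 0.135 A, ∠I = 90.7°.

I = 0.135∠90.7° A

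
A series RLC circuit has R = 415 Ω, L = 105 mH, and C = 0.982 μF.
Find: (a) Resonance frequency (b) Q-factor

Step 1 — Resonance condition Im(Z)=0 gives ω₀ = 1/√(LC).
Step 2 — ω₀ = 1/√(0.105·9.82e-07) = 3114 rad/s.
Step 3 — f₀ = ω₀/(2π) = 495.6 Hz.
Step 4 — Series Q: Q = ω₀L/R = 3114·0.105/415 = 0.7879.

(a) f₀ = 495.6 Hz  (b) Q = 0.7879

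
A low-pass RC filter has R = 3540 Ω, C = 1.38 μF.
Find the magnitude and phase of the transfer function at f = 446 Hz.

Step 1 — Angular frequency: ω = 2π·446 = 2802 rad/s.
Step 2 — Transfer function: H(jω) = 1/(1 + jωRC).
Step 3 — Denominator: 1 + jωRC = 1 + j·2802·3540·1.38e-06 = 1 + j13.69.
Step 4 — H = 0.005308 - j0.07266.
Step 5 — Magnitude: |H| = 0.07285 (-22.8 dB); phase: φ = -85.8°.

|H| = 0.07285 (-22.8 dB), φ = -85.8°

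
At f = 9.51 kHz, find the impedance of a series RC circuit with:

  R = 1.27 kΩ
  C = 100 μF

Step 1 — Angular frequency: ω = 2π·f = 2π·9510 = 5.975e+04 rad/s.
Step 2 — Component impedances:
  R: Z = R = 1270 Ω
  C: Z = 1/(jωC) = -j/(ω·C) = 0 - j0.1674 Ω
Step 3 — Series combination: Z_total = R + C = 1270 - j0.1674 Ω = 1270∠-0.0° Ω.

Z = 1270 - j0.1674 Ω = 1270∠-0.0° Ω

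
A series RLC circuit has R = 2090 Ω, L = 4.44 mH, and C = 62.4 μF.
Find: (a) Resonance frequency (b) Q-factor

Step 1 — Resonance condition Im(Z)=0 gives ω₀ = 1/√(LC).
Step 2 — ω₀ = 1/√(0.00444·6.24e-05) = 1900 rad/s.
Step 3 — f₀ = ω₀/(2π) = 302.4 Hz.
Step 4 — Series Q: Q = ω₀L/R = 1900·0.00444/2090 = 0.004036.

(a) f₀ = 302.4 Hz  (b) Q = 0.004036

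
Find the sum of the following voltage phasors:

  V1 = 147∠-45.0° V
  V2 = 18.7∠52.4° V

Step 1 — Convert each phasor to rectangular form:
  V1 = 147·(cos(-45.0°) + j·sin(-45.0°)) = 103.9 - j103.9 V
  V2 = 18.7·(cos(52.4°) + j·sin(52.4°)) = 11.41 + j14.82 V
Step 2 — Sum components: V_total = 115.4 - j89.13 V.
Step 3 — Convert to polar: |V_total| = 145.8 V, ∠V_total = -37.7°.

V_total = 145.8∠-37.7° V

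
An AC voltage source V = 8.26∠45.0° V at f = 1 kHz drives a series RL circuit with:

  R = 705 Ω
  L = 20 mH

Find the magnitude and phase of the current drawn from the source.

Step 1 — Angular frequency: ω = 2π·f = 2π·1000 = 6283 rad/s.
Step 2 — Component impedances:
  R: Z = R = 705 Ω
  L: Z = jωL = j·6283·0.02 = 0 + j125.7 Ω
Step 3 — Series combination: Z_total = R + L = 705 + j125.7 Ω = 716.1∠10.1° Ω.
Step 4 — Source phasor: V = 8.26∠45.0° V = 5.841 + j5.841 V.
Step 5 — Ohm's law: I = V / Z_total = (5.841 + j5.841) / (705 + j125.7) = 0.009461 + j0.006598 A.
Step 6 — Convert to polar: |I| = 0.01153 A, ∠I = 34.9°.

I = 0.01153∠34.9° A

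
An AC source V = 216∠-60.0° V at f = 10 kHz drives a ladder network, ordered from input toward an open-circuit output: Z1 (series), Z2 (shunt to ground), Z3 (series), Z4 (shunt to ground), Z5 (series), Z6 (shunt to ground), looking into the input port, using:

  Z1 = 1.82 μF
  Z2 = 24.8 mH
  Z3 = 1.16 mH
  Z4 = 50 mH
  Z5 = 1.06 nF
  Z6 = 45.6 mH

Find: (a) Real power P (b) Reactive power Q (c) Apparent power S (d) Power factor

Step 1 — Angular frequency: ω = 2π·f = 2π·1e+04 = 6.283e+04 rad/s.
Step 2 — Component impedances:
  Z1: Z = 1/(jωC) = -j/(ω·C) = 0 - j8.745 Ω
  Z2: Z = jωL = j·6.283e+04·0.0248 = 0 + j1558 Ω
  Z3: Z = jωL = j·6.283e+04·0.00116 = 0 + j72.88 Ω
  Z4: Z = jωL = j·6.283e+04·0.05 = 0 + j3142 Ω
  Z5: Z = 1/(jωC) = -j/(ω·C) = 0 - j1.501e+04 Ω
  Z6: Z = jωL = j·6.283e+04·0.0456 = 0 + j2865 Ω
Step 3 — Ladder network (open output): work backward from the far end, alternating series and parallel combinations. Z_in = 0 + j1136 Ω = 1136∠90.0° Ω.
Step 4 — Source phasor: V = 216∠-60.0° V = 108 - j187.1 V.
Step 5 — Current: I = V / Z = -0.1647 - j0.09509 A = 0.1902∠-150.0° A.
Step 6 — Complex power: S = V·I* = 0 + j41.08 VA.
Step 7 — Real power: P = Re(S) = 0 W.
Step 8 — Reactive power: Q = Im(S) = 41.08 VAR.
Step 9 — Apparent power: |S| = 41.08 VA.
Step 10 — Power factor: PF = P/|S| = 0 (lagging).

(a) P = 0 W  (b) Q = 41.08 VAR  (c) S = 41.08 VA  (d) PF = 0 (lagging)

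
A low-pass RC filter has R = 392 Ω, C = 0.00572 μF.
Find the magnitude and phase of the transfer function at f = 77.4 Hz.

Step 1 — Angular frequency: ω = 2π·77.4 = 486.3 rad/s.
Step 2 — Transfer function: H(jω) = 1/(1 + jωRC).
Step 3 — Denominator: 1 + jωRC = 1 + j·486.3·392·5.72e-09 = 1 + j0.00109.
Step 4 — H = 1 - j0.00109.
Step 5 — Magnitude: |H| = 1 (-0.0 dB); phase: φ = -0.1°.

|H| = 1 (-0.0 dB), φ = -0.1°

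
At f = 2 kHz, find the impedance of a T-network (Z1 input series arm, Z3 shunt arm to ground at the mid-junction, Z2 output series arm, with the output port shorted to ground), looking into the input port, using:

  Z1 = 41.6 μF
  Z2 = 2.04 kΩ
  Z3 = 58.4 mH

Step 1 — Angular frequency: ω = 2π·f = 2π·2000 = 1.257e+04 rad/s.
Step 2 — Component impedances:
  Z1: Z = 1/(jωC) = -j/(ω·C) = 0 - j1.913 Ω
  Z2: Z = R = 2040 Ω
  Z3: Z = jωL = j·1.257e+04·0.0584 = 0 + j733.9 Ω
Step 3 — With the output port shorted to ground, the output series arm Z2 runs from the junction to ground; the shunt arm Z3 also runs from the junction to ground. They appear in parallel: Z3 || Z2 = 233.8 + j649.8 Ω.
Step 4 — Series with input arm Z1: Z_in = Z1 + (Z3 || Z2) = 233.8 + j647.9 Ω = 688.8∠70.2° Ω.

Z = 233.8 + j647.9 Ω = 688.8∠70.2° Ω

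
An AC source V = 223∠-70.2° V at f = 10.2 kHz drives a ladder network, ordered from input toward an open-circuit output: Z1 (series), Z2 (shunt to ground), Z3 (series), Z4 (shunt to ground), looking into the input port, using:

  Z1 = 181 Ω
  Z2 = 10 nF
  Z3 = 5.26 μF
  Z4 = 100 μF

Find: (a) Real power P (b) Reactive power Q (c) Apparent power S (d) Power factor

Step 1 — Angular frequency: ω = 2π·f = 2π·1.02e+04 = 6.409e+04 rad/s.
Step 2 — Component impedances:
  Z1: Z = R = 181 Ω
  Z2: Z = 1/(jωC) = -j/(ω·C) = 0 - j1560 Ω
  Z3: Z = 1/(jωC) = -j/(ω·C) = 0 - j2.966 Ω
  Z4: Z = 1/(jωC) = -j/(ω·C) = 0 - j0.156 Ω
Step 3 — Ladder network (open output): work backward from the far end, alternating series and parallel combinations. Z_in = 181 - j3.116 Ω = 181∠-1.0° Ω.
Step 4 — Source phasor: V = 223∠-70.2° V = 75.54 - j209.8 V.
Step 5 — Current: I = V / Z = 0.4372 - j1.152 A = 1.232∠-69.2° A.
Step 6 — Complex power: S = V·I* = 274.7 - j4.729 VA.
Step 7 — Real power: P = Re(S) = 274.7 W.
Step 8 — Reactive power: Q = Im(S) = -4.729 VAR.
Step 9 — Apparent power: |S| = 274.7 VA.
Step 10 — Power factor: PF = P/|S| = 0.9999 (leading).

(a) P = 274.7 W  (b) Q = -4.729 VAR  (c) S = 274.7 VA  (d) PF = 0.9999 (leading)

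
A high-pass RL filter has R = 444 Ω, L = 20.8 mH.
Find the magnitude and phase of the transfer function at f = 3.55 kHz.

Step 1 — Angular frequency: ω = 2π·3550 = 2.231e+04 rad/s.
Step 2 — Transfer function: H(jω) = jωL/(R + jωL).
Step 3 — Numerator jωL = j·464; denominator R + jωL = 444 + j464.
Step 4 — H = 0.522 + j0.4995.
Step 5 — Magnitude: |H| = 0.7225 (-2.8 dB); phase: φ = 43.7°.

|H| = 0.7225 (-2.8 dB), φ = 43.7°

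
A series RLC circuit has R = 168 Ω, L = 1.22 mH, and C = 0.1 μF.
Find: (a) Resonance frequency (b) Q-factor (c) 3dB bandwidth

Step 1 — Resonance condition Im(Z)=0 gives ω₀ = 1/√(LC).
Step 2 — ω₀ = 1/√(0.00122·1e-07) = 9.054e+04 rad/s.
Step 3 — f₀ = ω₀/(2π) = 1.441e+04 Hz.
Step 4 — Series Q: Q = ω₀L/R = 9.054e+04·0.00122/168 = 0.6575.
Step 5 — 3dB bandwidth: Δω = ω₀/Q = 1.377e+05 rad/s; BW = Δω/(2π) = 2.192e+04 Hz.

(a) f₀ = 1.441e+04 Hz  (b) Q = 0.6575  (c) BW = 2.192e+04 Hz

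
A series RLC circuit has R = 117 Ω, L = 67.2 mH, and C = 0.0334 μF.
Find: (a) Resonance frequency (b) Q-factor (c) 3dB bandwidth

Step 1 — Resonance: ω₀ = 1/√(LC) = 1/√(0.0672·3.34e-08) = 2.111e+04 rad/s.
Step 2 — f₀ = ω₀/(2π) = 3359 Hz.
Step 3 — Series Q: Q = ω₀L/R = 2.111e+04·0.0672/117 = 12.12.
Step 4 — Bandwidth: Δω = ω₀/Q = 1741 rad/s; BW = Δω/(2π) = 277.1 Hz.

(a) f₀ = 3359 Hz  (b) Q = 12.12  (c) BW = 277.1 Hz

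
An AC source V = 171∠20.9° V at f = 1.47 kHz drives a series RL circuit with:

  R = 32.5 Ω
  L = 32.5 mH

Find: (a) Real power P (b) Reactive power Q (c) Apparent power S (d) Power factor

Step 1 — Angular frequency: ω = 2π·f = 2π·1470 = 9236 rad/s.
Step 2 — Component impedances:
  R: Z = R = 32.5 Ω
  L: Z = jωL = j·9236·0.0325 = 0 + j300.2 Ω
Step 3 — Series combination: Z_total = R + L = 32.5 + j300.2 Ω = 301.9∠83.8° Ω.
Step 4 — Source phasor: V = 171∠20.9° V = 159.7 + j61 V.
Step 5 — Current: I = V / Z = 0.2578 - j0.5043 A = 0.5664∠-62.9° A.
Step 6 — Complex power: S = V·I* = 10.42 + j96.28 VA.
Step 7 — Real power: P = Re(S) = 10.42 W.
Step 8 — Reactive power: Q = Im(S) = 96.28 VAR.
Step 9 — Apparent power: |S| = 96.85 VA.
Step 10 — Power factor: PF = P/|S| = 0.1076 (lagging).

(a) P = 10.42 W  (b) Q = 96.28 VAR  (c) S = 96.85 VA  (d) PF = 0.1076 (lagging)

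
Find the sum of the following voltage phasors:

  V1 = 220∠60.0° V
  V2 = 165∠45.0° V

Step 1 — Convert each phasor to rectangular form:
  V1 = 220·(cos(60.0°) + j·sin(60.0°)) = 110 + j190.5 V
  V2 = 165·(cos(45.0°) + j·sin(45.0°)) = 116.7 + j116.7 V
Step 2 — Sum components: V_total = 226.7 + j307.2 V.
Step 3 — Convert to polar: |V_total| = 381.8 V, ∠V_total = 53.6°.

V_total = 381.8∠53.6° V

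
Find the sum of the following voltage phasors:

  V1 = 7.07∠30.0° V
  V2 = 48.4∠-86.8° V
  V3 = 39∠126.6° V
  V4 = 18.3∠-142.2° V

Step 1 — Convert each phasor to rectangular form:
  V1 = 7.07·(cos(30.0°) + j·sin(30.0°)) = 6.123 + j3.535 V
  V2 = 48.4·(cos(-86.8°) + j·sin(-86.8°)) = 2.702 - j48.32 V
  V3 = 39·(cos(126.6°) + j·sin(126.6°)) = -23.25 + j31.31 V
  V4 = 18.3·(cos(-142.2°) + j·sin(-142.2°)) = -14.46 - j11.22 V
Step 2 — Sum components: V_total = -28.89 - j24.7 V.
Step 3 — Convert to polar: |V_total| = 38.01 V, ∠V_total = -139.5°.

V_total = 38.01∠-139.5° V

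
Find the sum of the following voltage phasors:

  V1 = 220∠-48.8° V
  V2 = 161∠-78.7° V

Step 1 — Convert each phasor to rectangular form:
  V1 = 220·(cos(-48.8°) + j·sin(-48.8°)) = 144.9 - j165.5 V
  V2 = 161·(cos(-78.7°) + j·sin(-78.7°)) = 31.55 - j157.9 V
Step 2 — Sum components: V_total = 176.5 - j323.4 V.
Step 3 — Convert to polar: |V_total| = 368.4 V, ∠V_total = -61.4°.

V_total = 368.4∠-61.4° V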